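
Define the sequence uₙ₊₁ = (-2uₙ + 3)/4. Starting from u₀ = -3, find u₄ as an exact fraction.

9/32

u₁ = (-2·(-3) + 3)/4 = 9/4.
u₂ = (-2·(9/4) + 3)/4 = -3/8.
u₃ = (-2·(-3/8) + 3)/4 = 15/16.
u₄ = (-2·(15/16) + 3)/4 = 9/32.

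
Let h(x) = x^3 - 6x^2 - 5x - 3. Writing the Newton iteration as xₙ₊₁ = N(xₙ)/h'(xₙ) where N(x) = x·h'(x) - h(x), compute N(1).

-1

h'(x) = 3x^2 - 12x - 5.
N(x) = x·h'(x) - h(x) = x·(3x^2 - 12x - 5) - (x^3 - 6x^2 - 5x - 3) = 2x^3 - 6x^2 + 3.
N(1) = -1.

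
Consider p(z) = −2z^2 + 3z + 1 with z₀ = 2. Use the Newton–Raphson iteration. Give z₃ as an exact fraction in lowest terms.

p'(z) = −4z + 3.
p(2) = −1, p'(2) = −5, so z₁ = 2 − (−1)/(−5) = 9/5.
p(9/5) = −2/25, p'(9/5) = −21/5, so z₂ = (9/5) − (−2/25)/(−21/5) = 187/105.
p(187/105) = −8/11025, p'(187/105) = −433/105, so z₃ = (187/105) − (−8/11025)/(−433/105) = 80963/45465.

80963/45465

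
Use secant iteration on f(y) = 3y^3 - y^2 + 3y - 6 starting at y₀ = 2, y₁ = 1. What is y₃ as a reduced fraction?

558/509

f(2) = 20, f(1) = -1. y₂ = 1 - (-1)·(1 - 2)/((-1) - 20) = 22/21.
f(1) = -1, f(22/21) = -520/1029. y₃ = (22/21) - (-520/1029)·((22/21) - 1)/((-520/1029) - (-1)) = 558/509.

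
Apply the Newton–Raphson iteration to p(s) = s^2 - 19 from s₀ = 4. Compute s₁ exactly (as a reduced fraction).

35/8

p'(s) = 2s.
p(4) = -3, p'(4) = 8, so s₁ = 4 - (-3)/8 = 35/8.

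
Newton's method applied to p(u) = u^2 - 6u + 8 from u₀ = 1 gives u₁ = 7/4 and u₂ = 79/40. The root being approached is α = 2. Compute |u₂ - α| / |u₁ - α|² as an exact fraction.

2/5

u₁ - α = 7/4 - 2 = -1/4, so |u₁ - α| = 1/4.
u₂ - α = 79/40 - 2 = -1/40, so |u₂ - α| = 1/40.
|u₁ - α|² = 1/16.
Ratio = (1/40) / (1/16) = 2/5.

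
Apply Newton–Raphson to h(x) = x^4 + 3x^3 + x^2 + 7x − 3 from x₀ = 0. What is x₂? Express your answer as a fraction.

9021/23590

h'(x) = 4x^3 + 9x^2 + 2x + 7.
h(0) = −3, h'(0) = 7, so x₁ = 0 − (−3)/7 = 3/7.
h(3/7) = 1089/2401, h'(3/7) = 3370/343, so x₂ = (3/7) − (1089/2401)/(3370/343) = 9021/23590.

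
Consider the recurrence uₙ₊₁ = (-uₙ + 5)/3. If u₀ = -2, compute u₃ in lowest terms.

37/27

u₁ = (-(-2) + 5)/3 = 7/3.
u₂ = (-(7/3) + 5)/3 = 8/9.
u₃ = (-(8/9) + 5)/3 = 37/27.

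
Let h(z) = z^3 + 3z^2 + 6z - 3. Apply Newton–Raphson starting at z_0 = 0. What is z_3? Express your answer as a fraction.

216101/531882

h'(z) = 3z^2 + 6z + 6.
h(0) = -3, h'(0) = 6, so z_1 = 0 - (-3)/6 = 1/2.
h(1/2) = 7/8, h'(1/2) = 39/4, so z_2 = (1/2) - (7/8)/(39/4) = 16/39.
h(16/39) = 2107/59319, h'(16/39) = 4546/507, so z_3 = (16/39) - (2107/59319)/(4546/507) = 216101/531882.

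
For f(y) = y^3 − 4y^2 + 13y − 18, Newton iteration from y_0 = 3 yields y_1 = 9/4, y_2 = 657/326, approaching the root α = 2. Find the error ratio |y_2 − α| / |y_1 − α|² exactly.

y_1 − α = 9/4 − 2 = 1/4, so |y_1 − α| = 1/4.
y_2 − α = 657/326 − 2 = 5/326, so |y_2 − α| = 5/326.
|y_1 − α|² = 1/16.
Ratio = (5/326) / (1/16) = 40/163.

40/163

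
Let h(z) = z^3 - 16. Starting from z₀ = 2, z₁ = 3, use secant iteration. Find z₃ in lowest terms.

h(2) = -8, h(3) = 11. z₂ = 3 - 11·(3 - 2)/(11 - (-8)) = 46/19.
h(3) = 11, h(46/19) = -12408/6859. z₃ = (46/19) - (-12408/6859)·((46/19) - 3)/((-12408/6859) - 11) = 19990/7987.

19990/7987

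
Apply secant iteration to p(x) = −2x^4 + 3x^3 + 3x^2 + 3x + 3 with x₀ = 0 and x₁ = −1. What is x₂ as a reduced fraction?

−3/5

p(0) = 3, p(−1) = −2. x₂ = (−1) − (−2)·((−1) − 0)/((−2) − 3) = −3/5.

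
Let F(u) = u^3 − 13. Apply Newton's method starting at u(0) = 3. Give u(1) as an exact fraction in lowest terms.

F'(u) = 3u^2.
F(3) = 14, F'(3) = 27, so u(1) = 3 − 14/27 = 67/27.

67/27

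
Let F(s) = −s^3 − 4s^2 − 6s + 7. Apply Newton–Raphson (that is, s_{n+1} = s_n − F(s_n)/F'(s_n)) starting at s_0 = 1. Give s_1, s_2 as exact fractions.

F'(s) = −3s^2 − 8s − 6.
F(1) = −4, F'(1) = −17, so s_1 = 1 − (−4)/(−17) = 13/17.
F(13/17) = −1840/4913, F'(13/17) = −4009/289, so s_2 = (13/17) − (−1840/4913)/(−4009/289) = 50277/68153.

s_1 = 13/17, s_2 = 50277/68153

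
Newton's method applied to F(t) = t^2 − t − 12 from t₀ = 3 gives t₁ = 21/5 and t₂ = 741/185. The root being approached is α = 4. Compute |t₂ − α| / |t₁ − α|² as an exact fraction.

5/37

t₁ − α = 21/5 − 4 = 1/5, so |t₁ − α| = 1/5.
t₂ − α = 741/185 − 4 = 1/185, so |t₂ − α| = 1/185.
|t₁ − α|² = 1/25.
Ratio = (1/185) / (1/25) = 5/37.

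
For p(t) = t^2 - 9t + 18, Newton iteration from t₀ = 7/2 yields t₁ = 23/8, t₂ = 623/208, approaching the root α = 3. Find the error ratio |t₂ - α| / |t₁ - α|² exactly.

t₁ - α = 23/8 - 3 = -1/8, so |t₁ - α| = 1/8.
t₂ - α = 623/208 - 3 = -1/208, so |t₂ - α| = 1/208.
|t₁ - α|² = 1/64.
Ratio = (1/208) / (1/64) = 4/13.

4/13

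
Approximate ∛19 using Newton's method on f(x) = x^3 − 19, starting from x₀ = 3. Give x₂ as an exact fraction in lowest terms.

f'(x) = 3x^2.
f(3) = 8, f'(3) = 27, so x₁ = 3 − 8/27 = 73/27.
f(73/27) = 15040/19683, f'(73/27) = 5329/243, so x₂ = (73/27) − (15040/19683)/(5329/243) = 1152011/431649.

1152011/431649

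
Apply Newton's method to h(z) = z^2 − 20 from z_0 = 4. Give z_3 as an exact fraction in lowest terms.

51841/11592

h'(z) = 2z.
h(4) = −4, h'(4) = 8, so z_1 = 4 − (−4)/8 = 9/2.
h(9/2) = 1/4, h'(9/2) = 9, so z_2 = (9/2) − (1/4)/9 = 161/36.
h(161/36) = 1/1296, h'(161/36) = 161/18, so z_3 = (161/36) − (1/1296)/(161/18) = 51841/11592.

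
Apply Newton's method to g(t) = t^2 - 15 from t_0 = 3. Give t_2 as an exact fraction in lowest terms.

g'(t) = 2t.
g(3) = -6, g'(3) = 6, so t_1 = 3 - (-6)/6 = 4.
g(4) = 1, g'(4) = 8, so t_2 = 4 - 1/8 = 31/8.

31/8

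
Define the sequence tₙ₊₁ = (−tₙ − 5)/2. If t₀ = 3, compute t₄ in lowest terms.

−11/8

t₁ = (−3 − 5)/2 = −4.
t₂ = (−(−4) − 5)/2 = −1/2.
t₃ = (−(−1/2) − 5)/2 = −9/4.
t₄ = (−(−9/4) − 5)/2 = −11/8.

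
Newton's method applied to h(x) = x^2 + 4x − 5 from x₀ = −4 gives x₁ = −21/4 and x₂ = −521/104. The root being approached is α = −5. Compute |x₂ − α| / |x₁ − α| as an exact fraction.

1/26

x₁ − α = −21/4 − (−5) = −21/4 + 5 = −1/4, so |x₁ − α| = 1/4.
x₂ − α = −521/104 − (−5) = −521/104 + 5 = −1/104, so |x₂ − α| = 1/104.
Ratio = (1/104) / (1/4) = 1/26.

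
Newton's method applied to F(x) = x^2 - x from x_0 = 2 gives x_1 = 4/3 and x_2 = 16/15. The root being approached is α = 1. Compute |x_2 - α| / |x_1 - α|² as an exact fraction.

x_1 - α = 4/3 - 1 = 1/3, so |x_1 - α| = 1/3.
x_2 - α = 16/15 - 1 = 1/15, so |x_2 - α| = 1/15.
|x_1 - α|² = 1/9.
Ratio = (1/15) / (1/9) = 3/5.

3/5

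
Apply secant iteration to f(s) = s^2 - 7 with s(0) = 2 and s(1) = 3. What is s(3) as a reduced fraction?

37/14

f(2) = -3, f(3) = 2. s(2) = 3 - 2·(3 - 2)/(2 - (-3)) = 13/5.
f(3) = 2, f(13/5) = -6/25. s(3) = (13/5) - (-6/25)·((13/5) - 3)/((-6/25) - 2) = 37/14.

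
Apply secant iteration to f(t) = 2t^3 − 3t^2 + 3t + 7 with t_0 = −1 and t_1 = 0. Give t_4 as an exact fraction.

f(−1) = −1, f(0) = 7. t_2 = 0 − 7·(0 − (−1))/(7 − (−1)) = −7/8.
f(0) = 7, f(−7/8) = 189/256. t_3 = (−7/8) − (189/256)·((−7/8) − 0)/((189/256) − 7) = −224/229.
f(−7/8) = 189/256, f(−224/229) = −8127189/12008989. t_4 = (−224/229) − (−8127189/12008989)·((−224/229) − (−7/8))/((−8127189/12008989) − (189/256)) = −7126336/7672415.

−7126336/7672415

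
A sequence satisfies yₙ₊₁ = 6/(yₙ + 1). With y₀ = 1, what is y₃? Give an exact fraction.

y₁ = 6/(1 + 1) = 3.
y₂ = 6/(3 + 1) = 3/2.
y₃ = 6/(3/2 + 1) = 12/5.

12/5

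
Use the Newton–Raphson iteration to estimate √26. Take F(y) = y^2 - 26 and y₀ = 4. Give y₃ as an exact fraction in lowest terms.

1468273/287952

F'(y) = 2y.
F(4) = -10, F'(4) = 8, so y₁ = 4 - (-10)/8 = 21/4.
F(21/4) = 25/16, F'(21/4) = 21/2, so y₂ = (21/4) - (25/16)/(21/2) = 857/168.
F(857/168) = 625/28224, F'(857/168) = 857/84, so y₃ = (857/168) - (625/28224)/(857/84) = 1468273/287952.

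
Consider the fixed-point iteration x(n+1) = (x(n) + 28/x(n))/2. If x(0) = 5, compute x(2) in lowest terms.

5609/1060

x(1) = (5 + 28/5)/2 = 53/10.
x(2) = (53/10 + 28/(53/10))/2 = 5609/1060.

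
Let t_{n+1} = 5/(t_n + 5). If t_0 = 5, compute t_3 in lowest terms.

11/13

t_1 = 5/(5 + 5) = 1/2.
t_2 = 5/(1/2 + 5) = 10/11.
t_3 = 5/(10/11 + 5) = 11/13.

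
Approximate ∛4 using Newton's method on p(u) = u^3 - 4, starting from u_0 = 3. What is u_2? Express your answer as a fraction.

117239/68121

p'(u) = 3u^2.
p(3) = 23, p'(3) = 27, so u_1 = 3 - 23/27 = 58/27.
p(58/27) = 116380/19683, p'(58/27) = 3364/243, so u_2 = (58/27) - (116380/19683)/(3364/243) = 117239/68121.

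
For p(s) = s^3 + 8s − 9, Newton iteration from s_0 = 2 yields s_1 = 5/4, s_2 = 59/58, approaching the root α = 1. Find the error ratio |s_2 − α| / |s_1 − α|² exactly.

8/29

s_1 − α = 5/4 − 1 = 1/4, so |s_1 − α| = 1/4.
s_2 − α = 59/58 − 1 = 1/58, so |s_2 − α| = 1/58.
|s_1 − α|² = 1/16.
Ratio = (1/58) / (1/16) = 8/29.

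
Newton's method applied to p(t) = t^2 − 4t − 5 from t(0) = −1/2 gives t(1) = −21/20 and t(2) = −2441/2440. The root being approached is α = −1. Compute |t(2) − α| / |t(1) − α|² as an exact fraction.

10/61

t(1) − α = −21/20 − (−1) = −21/20 + 1 = −1/20, so |t(1) − α| = 1/20.
t(2) − α = −2441/2440 − (−1) = −2441/2440 + 1 = −1/2440, so |t(2) − α| = 1/2440.
|t(1) − α|² = 1/400.
Ratio = (1/2440) / (1/400) = 10/61.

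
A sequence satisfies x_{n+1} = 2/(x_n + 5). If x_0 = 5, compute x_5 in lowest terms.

x_1 = 2/(5 + 5) = 1/5.
x_2 = 2/(1/5 + 5) = 5/13.
x_3 = 2/(5/13 + 5) = 13/35.
x_4 = 2/(13/35 + 5) = 35/94.
x_5 = 2/(35/94 + 5) = 188/505.

188/505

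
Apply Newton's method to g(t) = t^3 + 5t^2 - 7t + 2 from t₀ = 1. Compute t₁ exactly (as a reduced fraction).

5/6

g'(t) = 3t^2 + 10t - 7.
g(1) = 1, g'(1) = 6, so t₁ = 1 - 1/6 = 5/6.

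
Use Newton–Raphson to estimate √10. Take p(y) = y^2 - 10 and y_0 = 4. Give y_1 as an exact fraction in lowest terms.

p'(y) = 2y.
p(4) = 6, p'(4) = 8, so y_1 = 4 - 6/8 = 13/4.

13/4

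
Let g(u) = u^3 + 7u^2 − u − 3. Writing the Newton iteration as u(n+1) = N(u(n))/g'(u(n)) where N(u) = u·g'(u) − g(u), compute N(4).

g'(u) = 3u^2 + 14u − 1.
N(u) = u·g'(u) − g(u) = u·(3u^2 + 14u − 1) − (u^3 + 7u^2 − u − 3) = 2u^3 + 7u^2 + 3.
N(4) = 243.

243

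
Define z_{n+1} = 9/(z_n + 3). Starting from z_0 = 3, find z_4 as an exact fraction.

15/8

z_1 = 9/(3 + 3) = 3/2.
z_2 = 9/(3/2 + 3) = 2.
z_3 = 9/(2 + 3) = 9/5.
z_4 = 9/(9/5 + 3) = 15/8.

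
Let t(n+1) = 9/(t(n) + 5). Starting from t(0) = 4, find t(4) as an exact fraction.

117/83

t(1) = 9/(4 + 5) = 1.
t(2) = 9/(1 + 5) = 3/2.
t(3) = 9/(3/2 + 5) = 18/13.
t(4) = 9/(18/13 + 5) = 117/83.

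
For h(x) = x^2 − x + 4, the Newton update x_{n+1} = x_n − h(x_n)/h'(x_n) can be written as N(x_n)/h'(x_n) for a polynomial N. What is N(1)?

−3

h'(x) = 2x − 1.
N(x) = x·h'(x) − h(x) = x·(2x − 1) − (x^2 − x + 4) = x^2 − 4.
N(1) = −3.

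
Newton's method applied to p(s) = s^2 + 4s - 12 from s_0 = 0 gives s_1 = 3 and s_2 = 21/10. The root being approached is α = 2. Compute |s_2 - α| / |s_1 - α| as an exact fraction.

s_1 - α = 3 - 2 = 1, so |s_1 - α| = 1.
s_2 - α = 21/10 - 2 = 1/10, so |s_2 - α| = 1/10.
Ratio = (1/10) / 1 = 1/10.

1/10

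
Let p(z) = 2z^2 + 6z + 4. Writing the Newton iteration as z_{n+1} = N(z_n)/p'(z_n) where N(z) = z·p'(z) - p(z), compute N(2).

p'(z) = 4z + 6.
N(z) = z·p'(z) - p(z) = z·(4z + 6) - (2z^2 + 6z + 4) = 2z^2 - 4.
N(2) = 4.

4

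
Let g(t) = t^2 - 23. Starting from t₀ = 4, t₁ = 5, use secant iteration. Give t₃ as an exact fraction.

211/44

g(4) = -7, g(5) = 2. t₂ = 5 - 2·(5 - 4)/(2 - (-7)) = 43/9.
g(5) = 2, g(43/9) = -14/81. t₃ = (43/9) - (-14/81)·((43/9) - 5)/((-14/81) - 2) = 211/44.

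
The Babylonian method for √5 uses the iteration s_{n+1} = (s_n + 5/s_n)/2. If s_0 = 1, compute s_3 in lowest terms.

47/21

s_1 = (1 + 5/1)/2 = 3.
s_2 = (3 + 5/3)/2 = 7/3.
s_3 = (7/3 + 5/(7/3))/2 = 47/21.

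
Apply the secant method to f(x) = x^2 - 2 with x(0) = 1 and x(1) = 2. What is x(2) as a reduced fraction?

4/3

f(1) = -1, f(2) = 2. x(2) = 2 - 2·(2 - 1)/(2 - (-1)) = 4/3.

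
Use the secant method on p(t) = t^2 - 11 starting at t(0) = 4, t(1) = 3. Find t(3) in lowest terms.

73/22

p(4) = 5, p(3) = -2. t(2) = 3 - (-2)·(3 - 4)/((-2) - 5) = 23/7.
p(3) = -2, p(23/7) = -10/49. t(3) = (23/7) - (-10/49)·((23/7) - 3)/((-10/49) - (-2)) = 73/22.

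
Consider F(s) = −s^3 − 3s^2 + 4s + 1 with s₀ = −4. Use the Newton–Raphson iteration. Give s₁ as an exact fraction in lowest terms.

−79/20

F'(s) = −3s^2 − 6s + 4.
F(−4) = 1, F'(−4) = −20, so s₁ = (−4) − 1/(−20) = −79/20.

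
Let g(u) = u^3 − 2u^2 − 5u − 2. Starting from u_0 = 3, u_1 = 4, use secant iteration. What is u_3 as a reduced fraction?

g(3) = −8, g(4) = 10. u_2 = 4 − 10·(4 − 3)/(10 − (−8)) = 31/9.
g(4) = 10, g(31/9) = −1520/729. u_3 = (31/9) − (−1520/729)·((31/9) − 4)/((−1520/729) − 10) = 3119/881.

3119/881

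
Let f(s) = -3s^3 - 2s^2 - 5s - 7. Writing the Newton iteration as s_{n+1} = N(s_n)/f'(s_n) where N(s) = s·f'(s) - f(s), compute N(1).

-1

f'(s) = -9s^2 - 4s - 5.
N(s) = s·f'(s) - f(s) = s·(-9s^2 - 4s - 5) - (-3s^3 - 2s^2 - 5s - 7) = -6s^3 - 2s^2 + 7.
N(1) = -1.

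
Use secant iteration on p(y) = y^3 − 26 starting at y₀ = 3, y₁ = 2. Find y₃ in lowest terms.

p(3) = 1, p(2) = −18. y₂ = 2 − (−18)·(2 − 3)/((−18) − 1) = 56/19.
p(2) = −18, p(56/19) = −2718/6859. y₃ = (56/19) − (−2718/6859)·((56/19) − 2)/((−2718/6859) − (−18)) = 3319/1118.

3319/1118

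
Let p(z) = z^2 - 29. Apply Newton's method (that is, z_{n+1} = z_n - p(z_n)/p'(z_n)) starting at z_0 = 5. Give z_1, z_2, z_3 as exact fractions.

p'(z) = 2z.
p(5) = -4, p'(5) = 10, so z_1 = 5 - (-4)/10 = 27/5.
p(27/5) = 4/25, p'(27/5) = 54/5, so z_2 = (27/5) - (4/25)/(54/5) = 727/135.
p(727/135) = 4/18225, p'(727/135) = 1454/135, so z_3 = (727/135) - (4/18225)/(1454/135) = 528527/98145.

z_1 = 27/5, z_2 = 727/135, z_3 = 528527/98145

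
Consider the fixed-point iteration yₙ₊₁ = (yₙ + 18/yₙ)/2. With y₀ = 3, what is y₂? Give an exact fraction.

17/4

y₁ = (3 + 18/3)/2 = 9/2.
y₂ = (9/2 + 18/(9/2))/2 = 17/4.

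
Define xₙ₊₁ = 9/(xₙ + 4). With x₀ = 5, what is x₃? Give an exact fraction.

45/29

x₁ = 9/(5 + 4) = 1.
x₂ = 9/(1 + 4) = 9/5.
x₃ = 9/(9/5 + 4) = 45/29.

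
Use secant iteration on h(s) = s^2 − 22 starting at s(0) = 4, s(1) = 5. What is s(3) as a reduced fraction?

h(4) = −6, h(5) = 3. s(2) = 5 − 3·(5 − 4)/(3 − (−6)) = 14/3.
h(5) = 3, h(14/3) = −2/9. s(3) = (14/3) − (−2/9)·((14/3) − 5)/((−2/9) − 3) = 136/29.

136/29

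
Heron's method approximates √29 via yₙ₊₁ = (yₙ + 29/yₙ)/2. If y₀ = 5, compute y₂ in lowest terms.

727/135

y₁ = (5 + 29/5)/2 = 27/5.
y₂ = (27/5 + 29/(27/5))/2 = 727/135.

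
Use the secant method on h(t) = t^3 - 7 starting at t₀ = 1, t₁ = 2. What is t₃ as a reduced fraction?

h(1) = -6, h(2) = 1. t₂ = 2 - 1·(2 - 1)/(1 - (-6)) = 13/7.
h(2) = 1, h(13/7) = -204/343. t₃ = (13/7) - (-204/343)·((13/7) - 2)/((-204/343) - 1) = 1045/547.

1045/547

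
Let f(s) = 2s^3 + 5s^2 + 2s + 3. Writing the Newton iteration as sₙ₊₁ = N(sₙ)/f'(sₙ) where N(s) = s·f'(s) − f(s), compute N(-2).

f'(s) = 6s^2 + 10s + 2.
N(s) = s·f'(s) − f(s) = s·(6s^2 + 10s + 2) − (2s^3 + 5s^2 + 2s + 3) = 4s^3 + 5s^2 − 3.
N(-2) = −15.

−15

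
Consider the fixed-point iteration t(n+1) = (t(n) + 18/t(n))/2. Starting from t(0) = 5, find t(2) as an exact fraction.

t(1) = (5 + 18/5)/2 = 43/10.
t(2) = (43/10 + 18/(43/10))/2 = 3649/860.

3649/860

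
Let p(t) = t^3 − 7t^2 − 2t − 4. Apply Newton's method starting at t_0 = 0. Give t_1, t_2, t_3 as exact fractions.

p'(t) = 3t^2 − 14t − 2.
p(0) = −4, p'(0) = −2, so t_1 = 0 − (−4)/(−2) = −2.
p(−2) = −36, p'(−2) = 38, so t_2 = (−2) − (−36)/38 = −20/19.
p(−20/19) = −74196/6859, p'(−20/19) = 5798/361, so t_3 = (−20/19) − (−74196/6859)/(5798/361) = −20882/55081.

t_1 = −2, t_2 = −20/19, t_3 = −20882/55081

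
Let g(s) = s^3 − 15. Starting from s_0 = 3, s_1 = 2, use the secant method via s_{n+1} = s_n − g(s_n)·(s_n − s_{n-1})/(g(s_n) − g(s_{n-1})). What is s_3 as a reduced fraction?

12885/5179

g(3) = 12, g(2) = −7. s_2 = 2 − (−7)·(2 − 3)/((−7) − 12) = 45/19.
g(2) = −7, g(45/19) = −11760/6859. s_3 = (45/19) − (−11760/6859)·((45/19) − 2)/((−11760/6859) − (−7)) = 12885/5179.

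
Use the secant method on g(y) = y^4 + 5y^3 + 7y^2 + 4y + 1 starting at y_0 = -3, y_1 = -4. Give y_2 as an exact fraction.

g(-3) = -2, g(-4) = 33. y_2 = (-4) - 33·((-4) - (-3))/(33 - (-2)) = -107/35.

-107/35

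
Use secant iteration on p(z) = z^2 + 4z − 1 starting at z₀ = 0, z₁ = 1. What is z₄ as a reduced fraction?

p(0) = −1, p(1) = 4. z₂ = 1 − 4·(1 − 0)/(4 − (−1)) = 1/5.
p(1) = 4, p(1/5) = −4/25. z₃ = (1/5) − (−4/25)·((1/5) − 1)/((−4/25) − 4) = 3/13.
p(1/5) = −4/25, p(3/13) = −4/169. z₄ = (3/13) − (−4/169)·((3/13) − (1/5))/((−4/169) − (−4/25)) = 17/72.

17/72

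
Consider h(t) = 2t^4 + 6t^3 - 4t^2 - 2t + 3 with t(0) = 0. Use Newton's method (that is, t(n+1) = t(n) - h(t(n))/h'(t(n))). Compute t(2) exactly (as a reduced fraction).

h'(t) = 8t^3 + 18t^2 - 8t - 2.
h(0) = 3, h'(0) = -2, so t(1) = 0 - 3/(-2) = 3/2.
h(3/2) = 171/8, h'(3/2) = 107/2, so t(2) = (3/2) - (171/8)/(107/2) = 471/428.

471/428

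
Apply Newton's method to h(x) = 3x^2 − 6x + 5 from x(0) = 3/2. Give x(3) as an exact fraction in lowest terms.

h'(x) = 6x − 6.
h(3/2) = 11/4, h'(3/2) = 3, so x(1) = (3/2) − (11/4)/3 = 7/12.
h(7/12) = 121/48, h'(7/12) = −5/2, so x(2) = (7/12) − (121/48)/(−5/2) = 191/120.
h(191/120) = 14641/4800, h'(191/120) = 71/20, so x(3) = (191/120) − (14641/4800)/(71/20) = 12481/17040.

12481/17040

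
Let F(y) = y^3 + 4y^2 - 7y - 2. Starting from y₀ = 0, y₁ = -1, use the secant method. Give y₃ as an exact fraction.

-8/33

F(0) = -2, F(-1) = 8. y₂ = (-1) - 8·((-1) - 0)/(8 - (-2)) = -1/5.
F(-1) = 8, F(-1/5) = -56/125. y₃ = (-1/5) - (-56/125)·((-1/5) - (-1))/((-56/125) - 8) = -8/33.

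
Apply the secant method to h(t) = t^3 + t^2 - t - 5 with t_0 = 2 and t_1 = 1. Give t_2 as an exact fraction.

h(2) = 5, h(1) = -4. t_2 = 1 - (-4)·(1 - 2)/((-4) - 5) = 13/9.

13/9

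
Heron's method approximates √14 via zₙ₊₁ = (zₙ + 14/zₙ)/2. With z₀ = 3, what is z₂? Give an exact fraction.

1033/276

z₁ = (3 + 14/3)/2 = 23/6.
z₂ = (23/6 + 14/(23/6))/2 = 1033/276.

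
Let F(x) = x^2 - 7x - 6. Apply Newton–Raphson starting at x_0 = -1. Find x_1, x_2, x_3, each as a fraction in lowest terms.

x_1 = -7/9, x_2 = -535/693, x_3 = -3167719/4103253

F'(x) = 2x - 7.
F(-1) = 2, F'(-1) = -9, so x_1 = (-1) - 2/(-9) = -7/9.
F(-7/9) = 4/81, F'(-7/9) = -77/9, so x_2 = (-7/9) - (4/81)/(-77/9) = -535/693.
F(-535/693) = 16/480249, F'(-535/693) = -5921/693, so x_3 = (-535/693) - (16/480249)/(-5921/693) = -3167719/4103253.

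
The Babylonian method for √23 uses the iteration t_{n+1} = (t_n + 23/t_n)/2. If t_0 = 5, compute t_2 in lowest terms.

1151/240

t_1 = (5 + 23/5)/2 = 24/5.
t_2 = (24/5 + 23/(24/5))/2 = 1151/240.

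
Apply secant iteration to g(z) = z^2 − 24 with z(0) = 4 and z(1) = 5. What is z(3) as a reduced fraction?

436/89

g(4) = −8, g(5) = 1. z(2) = 5 − 1·(5 − 4)/(1 − (−8)) = 44/9.
g(5) = 1, g(44/9) = −8/81. z(3) = (44/9) − (−8/81)·((44/9) − 5)/((−8/81) − 1) = 436/89.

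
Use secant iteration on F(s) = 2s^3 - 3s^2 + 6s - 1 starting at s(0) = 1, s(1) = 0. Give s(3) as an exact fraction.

25/137

F(1) = 4, F(0) = -1. s(2) = 0 - (-1)·(0 - 1)/((-1) - 4) = 1/5.
F(0) = -1, F(1/5) = 12/125. s(3) = (1/5) - (12/125)·((1/5) - 0)/((12/125) - (-1)) = 25/137.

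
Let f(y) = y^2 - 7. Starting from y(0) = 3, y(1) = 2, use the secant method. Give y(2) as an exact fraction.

f(3) = 2, f(2) = -3. y(2) = 2 - (-3)·(2 - 3)/((-3) - 2) = 13/5.

13/5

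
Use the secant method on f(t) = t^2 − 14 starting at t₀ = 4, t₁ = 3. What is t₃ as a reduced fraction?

176/47

f(4) = 2, f(3) = −5. t₂ = 3 − (−5)·(3 − 4)/((−5) − 2) = 26/7.
f(3) = −5, f(26/7) = −10/49. t₃ = (26/7) − (−10/49)·((26/7) − 3)/((−10/49) − (−5)) = 176/47.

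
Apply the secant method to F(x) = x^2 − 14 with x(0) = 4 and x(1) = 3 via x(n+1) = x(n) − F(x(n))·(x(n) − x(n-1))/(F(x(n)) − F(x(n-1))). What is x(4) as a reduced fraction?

F(4) = 2, F(3) = −5. x(2) = 3 − (−5)·(3 − 4)/((−5) − 2) = 26/7.
F(3) = −5, F(26/7) = −10/49. x(3) = (26/7) − (−10/49)·((26/7) − 3)/((−10/49) − (−5)) = 176/47.
F(26/7) = −10/49, F(176/47) = 50/2209. x(4) = (176/47) − (50/2209)·((176/47) − (26/7))/((50/2209) − (−10/49)) = 4591/1227.

4591/1227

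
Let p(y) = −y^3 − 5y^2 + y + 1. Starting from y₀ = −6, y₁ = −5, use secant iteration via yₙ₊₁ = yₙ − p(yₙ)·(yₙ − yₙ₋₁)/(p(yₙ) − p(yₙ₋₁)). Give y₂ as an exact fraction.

−179/35

p(−6) = 31, p(−5) = −4. y₂ = (−5) − (−4)·((−5) − (−6))/((−4) − 31) = −179/35.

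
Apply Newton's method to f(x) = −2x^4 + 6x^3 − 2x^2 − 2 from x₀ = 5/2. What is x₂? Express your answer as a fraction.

5257883/2064480

f'(x) = −8x^3 + 18x^2 − 4x.
f(5/2) = 9/8, f'(5/2) = −45/2, so x₁ = (5/2) − (9/8)/(−45/2) = 51/20.
f(51/20) = −6541/80000, f'(51/20) = −12903/500, so x₂ = (51/20) − (−6541/80000)/(−12903/500) = 5257883/2064480.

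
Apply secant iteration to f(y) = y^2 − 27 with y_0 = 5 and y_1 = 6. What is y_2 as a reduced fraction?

57/11

f(5) = −2, f(6) = 9. y_2 = 6 − 9·(6 − 5)/(9 − (−2)) = 57/11.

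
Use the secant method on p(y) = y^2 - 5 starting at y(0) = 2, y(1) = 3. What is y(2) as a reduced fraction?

11/5

p(2) = -1, p(3) = 4. y(2) = 3 - 4·(3 - 2)/(4 - (-1)) = 11/5.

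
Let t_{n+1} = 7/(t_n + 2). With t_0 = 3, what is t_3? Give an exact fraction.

119/69

t_1 = 7/(3 + 2) = 7/5.
t_2 = 7/(7/5 + 2) = 35/17.
t_3 = 7/(35/17 + 2) = 119/69.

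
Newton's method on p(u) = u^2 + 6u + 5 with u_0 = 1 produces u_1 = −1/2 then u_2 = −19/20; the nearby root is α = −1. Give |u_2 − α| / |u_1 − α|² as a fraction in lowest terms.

1/5

u_1 − α = −1/2 − (−1) = −1/2 + 1 = 1/2, so |u_1 − α| = 1/2.
u_2 − α = −19/20 − (−1) = −19/20 + 1 = 1/20, so |u_2 − α| = 1/20.
|u_1 − α|² = 1/4.
Ratio = (1/20) / (1/4) = 1/5.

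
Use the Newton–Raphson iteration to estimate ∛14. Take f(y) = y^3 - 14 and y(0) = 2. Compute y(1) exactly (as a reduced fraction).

f'(y) = 3y^2.
f(2) = -6, f'(2) = 12, so y(1) = 2 - (-6)/12 = 5/2.

5/2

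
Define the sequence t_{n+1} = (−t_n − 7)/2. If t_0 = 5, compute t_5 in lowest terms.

t_1 = (−5 − 7)/2 = −6.
t_2 = (−(−6) − 7)/2 = −1/2.
t_3 = (−(−1/2) − 7)/2 = −13/4.
t_4 = (−(−13/4) − 7)/2 = −15/8.
t_5 = (−(−15/8) − 7)/2 = −41/16.

−41/16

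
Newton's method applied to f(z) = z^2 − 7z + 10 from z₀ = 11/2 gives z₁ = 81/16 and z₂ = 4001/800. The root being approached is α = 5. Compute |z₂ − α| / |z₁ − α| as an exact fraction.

1/50

z₁ − α = 81/16 − 5 = 1/16, so |z₁ − α| = 1/16.
z₂ − α = 4001/800 − 5 = 1/800, so |z₂ − α| = 1/800.
Ratio = (1/800) / (1/16) = 1/50.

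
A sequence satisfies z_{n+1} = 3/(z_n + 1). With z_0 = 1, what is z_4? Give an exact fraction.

33/26

z_1 = 3/(1 + 1) = 3/2.
z_2 = 3/(3/2 + 1) = 6/5.
z_3 = 3/(6/5 + 1) = 15/11.
z_4 = 3/(15/11 + 1) = 33/26.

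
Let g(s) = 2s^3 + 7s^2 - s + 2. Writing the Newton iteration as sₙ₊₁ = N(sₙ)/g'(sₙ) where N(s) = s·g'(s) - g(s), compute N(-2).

g'(s) = 6s^2 + 14s - 1.
N(s) = s·g'(s) - g(s) = s·(6s^2 + 14s - 1) - (2s^3 + 7s^2 - s + 2) = 4s^3 + 7s^2 - 2.
N(-2) = -6.

-6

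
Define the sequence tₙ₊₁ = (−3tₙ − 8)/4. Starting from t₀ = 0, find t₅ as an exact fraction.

−181/128

t₁ = (−3·0 − 8)/4 = −2.
t₂ = (−3·(−2) − 8)/4 = −1/2.
t₃ = (−3·(−1/2) − 8)/4 = −13/8.
t₄ = (−3·(−13/8) − 8)/4 = −25/32.
t₅ = (−3·(−25/32) − 8)/4 = −181/128.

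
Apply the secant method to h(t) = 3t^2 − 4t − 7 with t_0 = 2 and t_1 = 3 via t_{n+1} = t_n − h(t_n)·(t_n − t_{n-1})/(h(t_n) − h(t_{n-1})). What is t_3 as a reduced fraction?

151/65

h(2) = −3, h(3) = 8. t_2 = 3 − 8·(3 − 2)/(8 − (−3)) = 25/11.
h(3) = 8, h(25/11) = −72/121. t_3 = (25/11) − (−72/121)·((25/11) − 3)/((−72/121) − 8) = 151/65.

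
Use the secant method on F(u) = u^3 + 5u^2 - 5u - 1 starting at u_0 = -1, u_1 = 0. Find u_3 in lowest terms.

F(-1) = 8, F(0) = -1. u_2 = 0 - (-1)·(0 - (-1))/((-1) - 8) = -1/9.
F(0) = -1, F(-1/9) = -280/729. u_3 = (-1/9) - (-280/729)·((-1/9) - 0)/((-280/729) - (-1)) = -81/449.

-81/449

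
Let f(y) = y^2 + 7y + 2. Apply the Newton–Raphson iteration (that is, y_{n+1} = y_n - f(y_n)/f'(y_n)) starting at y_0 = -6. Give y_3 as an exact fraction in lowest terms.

-1168786/174405

f'(y) = 2y + 7.
f(-6) = -4, f'(-6) = -5, so y_1 = (-6) - (-4)/(-5) = -34/5.
f(-34/5) = 16/25, f'(-34/5) = -33/5, so y_2 = (-34/5) - (16/25)/(-33/5) = -1106/165.
f(-1106/165) = 256/27225, f'(-1106/165) = -1057/165, so y_3 = (-1106/165) - (256/27225)/(-1057/165) = -1168786/174405.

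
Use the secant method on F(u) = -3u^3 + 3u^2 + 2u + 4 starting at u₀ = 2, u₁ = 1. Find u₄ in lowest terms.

952093/544018

F(2) = -4, F(1) = 6. u₂ = 1 - 6·(1 - 2)/(6 - (-4)) = 8/5.
F(1) = 6, F(8/5) = 324/125. u₃ = (8/5) - (324/125)·((8/5) - 1)/((324/125) - 6) = 146/71.
F(8/5) = 324/125, F(146/71) = -1892484/357911. u₄ = (146/71) - (-1892484/357911)·((146/71) - (8/5))/((-1892484/357911) - (324/125)) = 952093/544018.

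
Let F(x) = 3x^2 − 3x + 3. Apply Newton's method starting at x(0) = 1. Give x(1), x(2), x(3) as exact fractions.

F'(x) = 6x − 3.
F(1) = 3, F'(1) = 3, so x(1) = 1 − 3/3 = 0.
F(0) = 3, F'(0) = −3, so x(2) = 0 − 3/(−3) = 1.
F(1) = 3, F'(1) = 3, so x(3) = 1 − 3/3 = 0.

x(1) = 0, x(2) = 1, x(3) = 0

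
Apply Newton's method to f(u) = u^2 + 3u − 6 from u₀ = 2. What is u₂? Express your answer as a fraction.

f'(u) = 2u + 3.
f(2) = 4, f'(2) = 7, so u₁ = 2 − 4/7 = 10/7.
f(10/7) = 16/49, f'(10/7) = 41/7, so u₂ = (10/7) − (16/49)/(41/7) = 394/287.

394/287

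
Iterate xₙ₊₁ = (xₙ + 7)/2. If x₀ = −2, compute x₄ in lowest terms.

103/16

x₁ = ((−2) + 7)/2 = 5/2.
x₂ = ((5/2) + 7)/2 = 19/4.
x₃ = ((19/4) + 7)/2 = 47/8.
x₄ = ((47/8) + 7)/2 = 103/16.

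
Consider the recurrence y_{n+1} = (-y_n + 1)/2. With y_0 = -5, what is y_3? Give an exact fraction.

1

y_1 = (-(-5) + 1)/2 = 3.
y_2 = (-3 + 1)/2 = -1.
y_3 = (-(-1) + 1)/2 = 1.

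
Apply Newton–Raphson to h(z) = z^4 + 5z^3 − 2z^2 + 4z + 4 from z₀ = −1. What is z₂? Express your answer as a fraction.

−975049/1626115

h'(z) = 4z^3 + 15z^2 − 4z + 4.
h(−1) = −6, h'(−1) = 19, so z₁ = (−1) − (−6)/19 = −13/19.
h(−13/19) = −137556/130321, h'(−13/19) = 85585/6859, so z₂ = (−13/19) − (−137556/130321)/(85585/6859) = −975049/1626115.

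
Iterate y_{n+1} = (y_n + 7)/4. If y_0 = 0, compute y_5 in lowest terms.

2387/1024

y_1 = (0 + 7)/4 = 7/4.
y_2 = ((7/4) + 7)/4 = 35/16.
y_3 = ((35/16) + 7)/4 = 147/64.
y_4 = ((147/64) + 7)/4 = 595/256.
y_5 = ((595/256) + 7)/4 = 2387/1024.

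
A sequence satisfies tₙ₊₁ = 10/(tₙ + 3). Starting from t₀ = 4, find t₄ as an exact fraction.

t₁ = 10/(4 + 3) = 10/7.
t₂ = 10/(10/7 + 3) = 70/31.
t₃ = 10/(70/31 + 3) = 310/163.
t₄ = 10/(310/163 + 3) = 1630/799.

1630/799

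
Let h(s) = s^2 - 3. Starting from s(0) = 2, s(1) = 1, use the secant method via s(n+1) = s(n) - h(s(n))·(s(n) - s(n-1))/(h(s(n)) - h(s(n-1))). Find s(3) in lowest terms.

h(2) = 1, h(1) = -2. s(2) = 1 - (-2)·(1 - 2)/((-2) - 1) = 5/3.
h(1) = -2, h(5/3) = -2/9. s(3) = (5/3) - (-2/9)·((5/3) - 1)/((-2/9) - (-2)) = 7/4.

7/4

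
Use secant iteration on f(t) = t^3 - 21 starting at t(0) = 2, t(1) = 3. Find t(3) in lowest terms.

f(2) = -13, f(3) = 6. t(2) = 3 - 6·(3 - 2)/(6 - (-13)) = 51/19.
f(3) = 6, f(51/19) = -11388/6859. t(3) = (51/19) - (-11388/6859)·((51/19) - 3)/((-11388/6859) - 6) = 8035/2919.

8035/2919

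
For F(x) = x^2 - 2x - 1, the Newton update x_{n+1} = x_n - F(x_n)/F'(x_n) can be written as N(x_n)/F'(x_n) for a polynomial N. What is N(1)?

F'(x) = 2x - 2.
N(x) = x·F'(x) - F(x) = x·(2x - 2) - (x^2 - 2x - 1) = x^2 + 1.
N(1) = 2.

2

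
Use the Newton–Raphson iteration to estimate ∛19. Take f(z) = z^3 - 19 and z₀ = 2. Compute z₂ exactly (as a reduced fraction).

f'(z) = 3z^2.
f(2) = -11, f'(2) = 12, so z₁ = 2 - (-11)/12 = 35/12.
f(35/12) = 10043/1728, f'(35/12) = 1225/48, so z₂ = (35/12) - (10043/1728)/(1225/48) = 59291/22050.

59291/22050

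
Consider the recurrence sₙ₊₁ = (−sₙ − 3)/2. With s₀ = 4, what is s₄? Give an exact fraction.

s₁ = (−4 − 3)/2 = −7/2.
s₂ = (−(−7/2) − 3)/2 = 1/4.
s₃ = (−(1/4) − 3)/2 = −13/8.
s₄ = (−(−13/8) − 3)/2 = −11/16.

−11/16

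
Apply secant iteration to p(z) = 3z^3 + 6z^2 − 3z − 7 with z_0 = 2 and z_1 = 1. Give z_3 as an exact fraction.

8389/7957

p(2) = 35, p(1) = −1. z_2 = 1 − (−1)·(1 − 2)/((−1) − 35) = 37/36.
p(1) = −1, p(37/36) = −7595/15552. z_3 = (37/36) − (−7595/15552)·((37/36) − 1)/((−7595/15552) − (−1)) = 8389/7957.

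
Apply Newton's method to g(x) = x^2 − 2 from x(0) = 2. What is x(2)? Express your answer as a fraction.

17/12

g'(x) = 2x.
g(2) = 2, g'(2) = 4, so x(1) = 2 − 2/4 = 3/2.
g(3/2) = 1/4, g'(3/2) = 3, so x(2) = (3/2) − (1/4)/3 = 17/12.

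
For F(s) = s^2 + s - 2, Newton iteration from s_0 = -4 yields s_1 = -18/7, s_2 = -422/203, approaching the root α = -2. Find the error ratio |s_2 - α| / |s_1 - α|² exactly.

7/29

s_1 - α = -18/7 - (-2) = -18/7 + 2 = -4/7, so |s_1 - α| = 4/7.
s_2 - α = -422/203 - (-2) = -422/203 + 2 = -16/203, so |s_2 - α| = 16/203.
|s_1 - α|² = 16/49.
Ratio = (16/203) / (16/49) = 7/29.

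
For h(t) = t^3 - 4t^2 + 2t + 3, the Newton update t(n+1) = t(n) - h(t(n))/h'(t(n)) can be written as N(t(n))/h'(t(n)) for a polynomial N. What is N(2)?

h'(t) = 3t^2 - 8t + 2.
N(t) = t·h'(t) - h(t) = t·(3t^2 - 8t + 2) - (t^3 - 4t^2 + 2t + 3) = 2t^3 - 4t^2 - 3.
N(2) = -3.

-3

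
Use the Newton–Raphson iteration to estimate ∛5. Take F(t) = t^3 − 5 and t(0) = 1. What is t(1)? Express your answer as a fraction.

F'(t) = 3t^2.
F(1) = −4, F'(1) = 3, so t(1) = 1 − (−4)/3 = 7/3.

7/3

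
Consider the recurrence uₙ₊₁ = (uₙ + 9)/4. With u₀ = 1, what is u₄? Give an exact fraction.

u₁ = (1 + 9)/4 = 5/2.
u₂ = ((5/2) + 9)/4 = 23/8.
u₃ = ((23/8) + 9)/4 = 95/32.
u₄ = ((95/32) + 9)/4 = 383/128.

383/128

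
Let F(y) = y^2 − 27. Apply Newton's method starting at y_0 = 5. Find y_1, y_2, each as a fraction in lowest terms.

F'(y) = 2y.
F(5) = −2, F'(5) = 10, so y_1 = 5 − (−2)/10 = 26/5.
F(26/5) = 1/25, F'(26/5) = 52/5, so y_2 = (26/5) − (1/25)/(52/5) = 1351/260.

y_1 = 26/5, y_2 = 1351/260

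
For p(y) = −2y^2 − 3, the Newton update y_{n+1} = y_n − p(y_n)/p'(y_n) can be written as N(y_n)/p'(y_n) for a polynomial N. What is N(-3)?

p'(y) = −4y.
N(y) = y·p'(y) − p(y) = y·(−4y) − (−2y^2 − 3) = −2y^2 + 3.
N(-3) = −15.

−15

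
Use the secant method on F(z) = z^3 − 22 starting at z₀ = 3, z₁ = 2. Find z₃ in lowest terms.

8651/3062

F(3) = 5, F(2) = −14. z₂ = 2 − (−14)·(2 − 3)/((−14) − 5) = 52/19.
F(2) = −14, F(52/19) = −10290/6859. z₃ = (52/19) − (−10290/6859)·((52/19) − 2)/((−10290/6859) − (−14)) = 8651/3062.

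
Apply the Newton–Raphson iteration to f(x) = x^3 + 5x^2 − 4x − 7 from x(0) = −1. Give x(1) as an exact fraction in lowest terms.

−10/11

f'(x) = 3x^2 + 10x − 4.
f(−1) = 1, f'(−1) = −11, so x(1) = (−1) − 1/(−11) = −10/11.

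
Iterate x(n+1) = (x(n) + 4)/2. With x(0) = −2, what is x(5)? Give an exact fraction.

61/16

x(1) = ((−2) + 4)/2 = 1.
x(2) = (1 + 4)/2 = 5/2.
x(3) = ((5/2) + 4)/2 = 13/4.
x(4) = ((13/4) + 4)/2 = 29/8.
x(5) = ((29/8) + 4)/2 = 61/16.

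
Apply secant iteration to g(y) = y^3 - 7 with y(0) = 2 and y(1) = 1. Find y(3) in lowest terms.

201/103

g(2) = 1, g(1) = -6. y(2) = 1 - (-6)·(1 - 2)/((-6) - 1) = 13/7.
g(1) = -6, g(13/7) = -204/343. y(3) = (13/7) - (-204/343)·((13/7) - 1)/((-204/343) - (-6)) = 201/103.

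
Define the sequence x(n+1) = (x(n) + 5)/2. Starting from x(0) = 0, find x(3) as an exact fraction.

x(1) = (0 + 5)/2 = 5/2.
x(2) = ((5/2) + 5)/2 = 15/4.
x(3) = ((15/4) + 5)/2 = 35/8.

35/8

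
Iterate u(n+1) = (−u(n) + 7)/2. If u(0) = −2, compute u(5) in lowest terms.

u(1) = (−(−2) + 7)/2 = 9/2.
u(2) = (−(9/2) + 7)/2 = 5/4.
u(3) = (−(5/4) + 7)/2 = 23/8.
u(4) = (−(23/8) + 7)/2 = 33/16.
u(5) = (−(33/16) + 7)/2 = 79/32.

79/32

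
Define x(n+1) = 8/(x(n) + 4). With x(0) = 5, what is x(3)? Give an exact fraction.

44/31

x(1) = 8/(5 + 4) = 8/9.
x(2) = 8/(8/9 + 4) = 18/11.
x(3) = 8/(18/11 + 4) = 44/31.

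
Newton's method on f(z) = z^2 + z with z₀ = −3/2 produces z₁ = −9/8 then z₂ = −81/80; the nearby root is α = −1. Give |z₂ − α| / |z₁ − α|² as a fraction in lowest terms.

z₁ − α = −9/8 − (−1) = −9/8 + 1 = −1/8, so |z₁ − α| = 1/8.
z₂ − α = −81/80 − (−1) = −81/80 + 1 = −1/80, so |z₂ − α| = 1/80.
|z₁ − α|² = 1/64.
Ratio = (1/80) / (1/64) = 4/5.

4/5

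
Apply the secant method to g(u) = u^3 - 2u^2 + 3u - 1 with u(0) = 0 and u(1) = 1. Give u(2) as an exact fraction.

g(0) = -1, g(1) = 1. u(2) = 1 - 1·(1 - 0)/(1 - (-1)) = 1/2.

1/2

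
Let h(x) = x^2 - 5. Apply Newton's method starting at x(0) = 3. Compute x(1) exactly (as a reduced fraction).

7/3

h'(x) = 2x.
h(3) = 4, h'(3) = 6, so x(1) = 3 - 4/6 = 7/3.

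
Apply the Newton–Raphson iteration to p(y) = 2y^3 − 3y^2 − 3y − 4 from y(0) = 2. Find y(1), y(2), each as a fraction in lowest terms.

y(1) = 8/3, y(2) = 1580/639

p'(y) = 6y^2 − 6y − 3.
p(2) = −6, p'(2) = 9, so y(1) = 2 − (−6)/9 = 8/3.
p(8/3) = 124/27, p'(8/3) = 71/3, so y(2) = (8/3) − (124/27)/(71/3) = 1580/639.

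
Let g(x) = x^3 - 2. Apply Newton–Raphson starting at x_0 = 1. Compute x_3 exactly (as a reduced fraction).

g'(x) = 3x^2.
g(1) = -1, g'(1) = 3, so x_1 = 1 - (-1)/3 = 4/3.
g(4/3) = 10/27, g'(4/3) = 16/3, so x_2 = (4/3) - (10/27)/(16/3) = 91/72.
g(91/72) = 7075/373248, g'(91/72) = 8281/1728, so x_3 = (91/72) - (7075/373248)/(8281/1728) = 1126819/894348.

1126819/894348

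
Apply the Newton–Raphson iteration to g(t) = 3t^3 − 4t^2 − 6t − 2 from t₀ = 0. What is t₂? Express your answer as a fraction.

g'(t) = 9t^2 − 8t − 6.
g(0) = −2, g'(0) = −6, so t₁ = 0 − (−2)/(−6) = −1/3.
g(−1/3) = −5/9, g'(−1/3) = −7/3, so t₂ = (−1/3) − (−5/9)/(−7/3) = −4/7.

−4/7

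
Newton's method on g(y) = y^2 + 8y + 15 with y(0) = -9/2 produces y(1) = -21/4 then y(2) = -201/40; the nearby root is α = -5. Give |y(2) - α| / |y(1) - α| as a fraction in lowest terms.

y(1) - α = -21/4 - (-5) = -21/4 + 5 = -1/4, so |y(1) - α| = 1/4.
y(2) - α = -201/40 - (-5) = -201/40 + 5 = -1/40, so |y(2) - α| = 1/40.
Ratio = (1/40) / (1/4) = 1/10.

1/10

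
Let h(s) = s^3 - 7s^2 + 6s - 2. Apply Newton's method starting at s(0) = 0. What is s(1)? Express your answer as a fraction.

1/3

h'(s) = 3s^2 - 14s + 6.
h(0) = -2, h'(0) = 6, so s(1) = 0 - (-2)/6 = 1/3.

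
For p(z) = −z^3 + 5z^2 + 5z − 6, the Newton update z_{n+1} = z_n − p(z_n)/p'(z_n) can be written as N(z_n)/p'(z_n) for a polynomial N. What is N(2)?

10

p'(z) = −3z^2 + 10z + 5.
N(z) = z·p'(z) − p(z) = z·(−3z^2 + 10z + 5) − (−z^3 + 5z^2 + 5z − 6) = −2z^3 + 5z^2 + 6.
N(2) = 10.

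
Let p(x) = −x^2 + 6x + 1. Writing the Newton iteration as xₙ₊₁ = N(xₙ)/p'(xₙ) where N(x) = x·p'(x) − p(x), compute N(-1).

p'(x) = −2x + 6.
N(x) = x·p'(x) − p(x) = x·(−2x + 6) − (−x^2 + 6x + 1) = −x^2 − 1.
N(-1) = −2.

−2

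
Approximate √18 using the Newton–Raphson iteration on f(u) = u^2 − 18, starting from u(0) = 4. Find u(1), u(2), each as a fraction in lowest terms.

u(1) = 17/4, u(2) = 577/136

f'(u) = 2u.
f(4) = −2, f'(4) = 8, so u(1) = 4 − (−2)/8 = 17/4.
f(17/4) = 1/16, f'(17/4) = 17/2, so u(2) = (17/4) − (1/16)/(17/2) = 577/136.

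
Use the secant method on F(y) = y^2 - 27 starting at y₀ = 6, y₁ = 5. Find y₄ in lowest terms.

11073/2131

F(6) = 9, F(5) = -2. y₂ = 5 - (-2)·(5 - 6)/((-2) - 9) = 57/11.
F(5) = -2, F(57/11) = -18/121. y₃ = (57/11) - (-18/121)·((57/11) - 5)/((-18/121) - (-2)) = 291/56.
F(57/11) = -18/121, F(291/56) = 9/3136. y₄ = (291/56) - (9/3136)·((291/56) - (57/11))/((9/3136) - (-18/121)) = 11073/2131.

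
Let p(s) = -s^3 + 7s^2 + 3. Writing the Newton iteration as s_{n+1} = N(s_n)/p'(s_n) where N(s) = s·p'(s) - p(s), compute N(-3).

p'(s) = -3s^2 + 14s.
N(s) = s·p'(s) - p(s) = s·(-3s^2 + 14s) - (-s^3 + 7s^2 + 3) = -2s^3 + 7s^2 - 3.
N(-3) = 114.

114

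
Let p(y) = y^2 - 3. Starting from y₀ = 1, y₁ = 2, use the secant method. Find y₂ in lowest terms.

p(1) = -2, p(2) = 1. y₂ = 2 - 1·(2 - 1)/(1 - (-2)) = 5/3.

5/3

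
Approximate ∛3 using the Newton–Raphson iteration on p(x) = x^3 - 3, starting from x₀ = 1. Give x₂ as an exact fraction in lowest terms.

331/225

p'(x) = 3x^2.
p(1) = -2, p'(1) = 3, so x₁ = 1 - (-2)/3 = 5/3.
p(5/3) = 44/27, p'(5/3) = 25/3, so x₂ = (5/3) - (44/27)/(25/3) = 331/225.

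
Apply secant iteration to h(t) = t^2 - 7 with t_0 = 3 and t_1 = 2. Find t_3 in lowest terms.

61/23

h(3) = 2, h(2) = -3. t_2 = 2 - (-3)·(2 - 3)/((-3) - 2) = 13/5.
h(2) = -3, h(13/5) = -6/25. t_3 = (13/5) - (-6/25)·((13/5) - 2)/((-6/25) - (-3)) = 61/23.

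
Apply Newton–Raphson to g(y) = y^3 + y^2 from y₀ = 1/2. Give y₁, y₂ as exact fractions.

y₁ = 2/7, y₂ = 11/70

g'(y) = 3y^2 + 2y.
g(1/2) = 3/8, g'(1/2) = 7/4, so y₁ = (1/2) - (3/8)/(7/4) = 2/7.
g(2/7) = 36/343, g'(2/7) = 40/49, so y₂ = (2/7) - (36/343)/(40/49) = 11/70.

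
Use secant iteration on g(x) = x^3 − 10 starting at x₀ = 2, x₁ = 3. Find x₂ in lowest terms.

40/19

g(2) = −2, g(3) = 17. x₂ = 3 − 17·(3 − 2)/(17 − (−2)) = 40/19.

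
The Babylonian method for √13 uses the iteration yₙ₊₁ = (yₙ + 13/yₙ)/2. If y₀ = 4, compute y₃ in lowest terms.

5597777/1552544

y₁ = (4 + 13/4)/2 = 29/8.
y₂ = (29/8 + 13/(29/8))/2 = 1673/464.
y₃ = (1673/464 + 13/(1673/464))/2 = 5597777/1552544.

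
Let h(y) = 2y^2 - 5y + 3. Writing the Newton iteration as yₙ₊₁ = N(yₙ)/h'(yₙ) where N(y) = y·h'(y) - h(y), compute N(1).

h'(y) = 4y - 5.
N(y) = y·h'(y) - h(y) = y·(4y - 5) - (2y^2 - 5y + 3) = 2y^2 - 3.
N(1) = -1.

-1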